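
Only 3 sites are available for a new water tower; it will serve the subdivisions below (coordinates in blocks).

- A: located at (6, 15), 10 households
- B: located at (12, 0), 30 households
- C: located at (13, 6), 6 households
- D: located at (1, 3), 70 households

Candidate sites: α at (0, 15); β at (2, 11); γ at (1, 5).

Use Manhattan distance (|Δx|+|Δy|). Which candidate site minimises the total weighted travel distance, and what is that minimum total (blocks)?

Total weighted distance at each candidate:
  α (0, 15): total = 1912
  β (2, 11): total = 1436
  γ (1, 5): total = 848
Minimum is at γ with total 848 blocks.

γ, total 848 blocks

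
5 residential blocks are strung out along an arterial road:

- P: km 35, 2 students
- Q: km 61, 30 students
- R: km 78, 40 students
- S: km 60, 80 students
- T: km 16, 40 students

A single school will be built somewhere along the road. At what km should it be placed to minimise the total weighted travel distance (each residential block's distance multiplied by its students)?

x = 60

For a sum of weighted absolute distances on a line, the optimum is the weighted median (not the mean). Total weight W = 192; half-weight = 96.
Sort by position and accumulate weight:
  km 16 (T, w=40) → cum 40
  km 35 (P, w=2) → cum 42
  km 60 (S, w=80) → cum 122  ≥ 96 → median here
  km 61 (Q, w=30) → cum 152
  km 78 (R, w=40) → cum 192
Optimal location: km 60.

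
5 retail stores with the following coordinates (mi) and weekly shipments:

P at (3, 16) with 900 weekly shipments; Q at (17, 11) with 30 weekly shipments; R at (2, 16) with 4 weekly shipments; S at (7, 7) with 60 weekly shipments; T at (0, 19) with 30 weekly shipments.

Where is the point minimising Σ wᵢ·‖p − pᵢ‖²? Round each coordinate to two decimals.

The minimiser of Σwᵢ‖p−pᵢ‖² is the weighted centroid p* = (Σwᵢpᵢ)/(Σwᵢ).
Σwᵢ = 1024.
Σwᵢxᵢ = 900·3 + 30·17 + 4·2 + 60·7 + 30·0 = 3638.
Σwᵢyᵢ = 900·16 + 30·11 + 4·16 + 60·7 + 30·19 = 15784.
x* = 3638/1024 = 3.55, y* = 15784/1024 = 15.41.

(3.55, 15.41)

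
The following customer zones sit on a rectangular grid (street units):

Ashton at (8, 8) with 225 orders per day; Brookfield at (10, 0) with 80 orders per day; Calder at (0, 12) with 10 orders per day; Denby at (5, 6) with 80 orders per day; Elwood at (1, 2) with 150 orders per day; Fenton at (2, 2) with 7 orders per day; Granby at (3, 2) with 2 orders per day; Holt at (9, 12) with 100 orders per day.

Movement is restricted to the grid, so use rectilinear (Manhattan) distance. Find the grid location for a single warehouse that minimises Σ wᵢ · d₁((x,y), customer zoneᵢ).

(8, 8)

Manhattan distance separates: Σwᵢ(|x−xᵢ|+|y−yᵢ|) = Σwᵢ|x−xᵢ| + Σwᵢ|y−yᵢ|, so x and y are optimised independently as 1-D weighted medians.
Total weight W = 654; half = 327.
x-coordinate, sorted with cumulative weight:
  x=0 (Calder, w=10) cum 10
  x=1 (Elwood, w=150) cum 160
  x=2 (Fenton, w=7) cum 167
  x=3 (Granby, w=2) cum 169
  x=5 (Denby, w=80) cum 249
  x=8 (Ashton, w=225) cum 474  ← median
  x=9 (Holt, w=100) cum 574
  x=10 (Brookfield, w=80) cum 654
⇒ x* = 8
y-coordinate, sorted with cumulative weight:
  y=0 (Brookfield, w=80) cum 80
  y=2 (Elwood, w=150) cum 230
  y=2 (Fenton, w=7) cum 237
  y=2 (Granby, w=2) cum 239
  y=6 (Denby, w=80) cum 319
  y=8 (Ashton, w=225) cum 544  ← median
  y=12 (Calder, w=10) cum 554
  y=12 (Holt, w=100) cum 654
⇒ y* = 8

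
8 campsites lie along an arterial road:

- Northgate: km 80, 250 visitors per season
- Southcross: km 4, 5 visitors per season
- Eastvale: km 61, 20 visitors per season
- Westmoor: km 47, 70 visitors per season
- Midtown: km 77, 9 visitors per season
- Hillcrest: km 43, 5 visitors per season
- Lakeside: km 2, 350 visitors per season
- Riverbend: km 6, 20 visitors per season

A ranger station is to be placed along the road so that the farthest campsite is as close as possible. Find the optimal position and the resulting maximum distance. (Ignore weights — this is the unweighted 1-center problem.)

The 1-center on a line is the midpoint of the two extreme points: leftmost at 2, rightmost at 80.
Optimal location = (2 + 80)/2 = 41; maximum distance = (80 − 2)/2 = 39.

location 41, max distance 39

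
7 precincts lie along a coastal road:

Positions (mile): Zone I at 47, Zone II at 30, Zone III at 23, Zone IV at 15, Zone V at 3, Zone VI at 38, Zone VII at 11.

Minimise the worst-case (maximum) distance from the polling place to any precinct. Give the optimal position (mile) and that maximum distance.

location 25, max distance 22

The 1-center on a line is the midpoint of the two extreme points: leftmost at 3, rightmost at 47.
Optimal location = (3 + 47)/2 = 25; maximum distance = (47 − 3)/2 = 22.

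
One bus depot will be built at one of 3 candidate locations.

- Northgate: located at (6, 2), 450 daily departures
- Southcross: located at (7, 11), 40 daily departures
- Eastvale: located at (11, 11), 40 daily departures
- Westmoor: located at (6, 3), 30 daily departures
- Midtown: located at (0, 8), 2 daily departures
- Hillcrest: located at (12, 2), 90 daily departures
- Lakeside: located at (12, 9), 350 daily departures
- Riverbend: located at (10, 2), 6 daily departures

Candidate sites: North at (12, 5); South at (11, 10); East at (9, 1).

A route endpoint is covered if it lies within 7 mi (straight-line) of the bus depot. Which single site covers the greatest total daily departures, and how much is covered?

North, covering 966

Coverage radius r = 7 mi; a point is covered iff (Δx)²+(Δy)² ≤ 7² = 49.
  North (12, 5): covers {Northgate, Eastvale, Westmoor, Hillcrest, Lakeside, Riverbend} → 966
  South (11, 10): covers {Southcross, Eastvale, Lakeside} → 430
  East (9, 1): covers {Northgate, Westmoor, Hillcrest, Riverbend} → 576
Maximum coverage at North: 966 daily departures.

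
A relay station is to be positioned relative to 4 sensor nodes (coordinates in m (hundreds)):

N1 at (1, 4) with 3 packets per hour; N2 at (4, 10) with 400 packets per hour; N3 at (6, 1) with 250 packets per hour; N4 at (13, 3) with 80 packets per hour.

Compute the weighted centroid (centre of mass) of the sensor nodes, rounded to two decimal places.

The minimiser of Σwᵢ‖p−pᵢ‖² is the weighted centroid p* = (Σwᵢpᵢ)/(Σwᵢ).
Σwᵢ = 733.
Σwᵢxᵢ = 3·1 + 400·4 + 250·6 + 80·13 = 4143.
Σwᵢyᵢ = 3·4 + 400·10 + 250·1 + 80·3 = 4502.
x* = 4143/733 = 5.65, y* = 4502/733 = 6.14.

(5.65, 6.14)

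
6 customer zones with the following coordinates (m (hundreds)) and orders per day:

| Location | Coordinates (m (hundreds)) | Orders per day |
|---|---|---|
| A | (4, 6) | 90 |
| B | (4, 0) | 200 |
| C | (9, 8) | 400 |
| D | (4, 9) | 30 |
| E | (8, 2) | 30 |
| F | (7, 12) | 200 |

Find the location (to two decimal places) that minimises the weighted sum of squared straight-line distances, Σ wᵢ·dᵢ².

The minimiser of Σwᵢ‖p−pᵢ‖² is the weighted centroid p* = (Σwᵢpᵢ)/(Σwᵢ).
Σwᵢ = 950.
Σwᵢxᵢ = 90·4 + 200·4 + 400·9 + 30·4 + 30·8 + 200·7 = 6520.
Σwᵢyᵢ = 90·6 + 200·0 + 400·8 + 30·9 + 30·2 + 200·12 = 6470.
x* = 6520/950 = 6.86, y* = 6470/950 = 6.81.

(6.86, 6.81)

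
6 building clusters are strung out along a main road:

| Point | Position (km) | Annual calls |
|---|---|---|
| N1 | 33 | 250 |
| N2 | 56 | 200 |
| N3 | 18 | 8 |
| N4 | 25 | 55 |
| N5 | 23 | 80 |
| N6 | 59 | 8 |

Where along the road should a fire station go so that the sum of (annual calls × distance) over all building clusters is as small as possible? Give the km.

x = 33

For a sum of weighted absolute distances on a line, the optimum is the weighted median (not the mean). Total weight W = 601; half-weight = 300.5.
Sort by position and accumulate weight:
  km 18 (N3, w=8) → cum 8
  km 23 (N5, w=80) → cum 88
  km 25 (N4, w=55) → cum 143
  km 33 (N1, w=250) → cum 393  ≥ 300.5 → median here
  km 56 (N2, w=200) → cum 593
  km 59 (N6, w=8) → cum 601
Optimal location: km 33.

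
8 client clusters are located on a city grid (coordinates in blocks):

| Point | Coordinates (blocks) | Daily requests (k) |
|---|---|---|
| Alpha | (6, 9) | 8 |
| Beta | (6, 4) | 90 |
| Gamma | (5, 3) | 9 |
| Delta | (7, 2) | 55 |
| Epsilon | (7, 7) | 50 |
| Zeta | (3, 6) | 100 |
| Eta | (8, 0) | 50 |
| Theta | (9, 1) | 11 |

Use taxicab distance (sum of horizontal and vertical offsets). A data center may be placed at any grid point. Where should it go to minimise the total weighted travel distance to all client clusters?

(6, 4)

Manhattan distance separates: Σwᵢ(|x−xᵢ|+|y−yᵢ|) = Σwᵢ|x−xᵢ| + Σwᵢ|y−yᵢ|, so x and y are optimised independently as 1-D weighted medians.
Total weight W = 373; half = 186.5.
x-coordinate, sorted with cumulative weight:
  x=3 (Zeta, w=100) cum 100
  x=5 (Gamma, w=9) cum 109
  x=6 (Alpha, w=8) cum 117
  x=6 (Beta, w=90) cum 207  ← median
  x=7 (Delta, w=55) cum 262
  x=7 (Epsilon, w=50) cum 312
  x=8 (Eta, w=50) cum 362
  x=9 (Theta, w=11) cum 373
⇒ x* = 6
y-coordinate, sorted with cumulative weight:
  y=0 (Eta, w=50) cum 50
  y=1 (Theta, w=11) cum 61
  y=2 (Delta, w=55) cum 116
  y=3 (Gamma, w=9) cum 125
  y=4 (Beta, w=90) cum 215  ← median
  y=6 (Zeta, w=100) cum 315
  y=7 (Epsilon, w=50) cum 365
  y=9 (Alpha, w=8) cum 373
⇒ y* = 4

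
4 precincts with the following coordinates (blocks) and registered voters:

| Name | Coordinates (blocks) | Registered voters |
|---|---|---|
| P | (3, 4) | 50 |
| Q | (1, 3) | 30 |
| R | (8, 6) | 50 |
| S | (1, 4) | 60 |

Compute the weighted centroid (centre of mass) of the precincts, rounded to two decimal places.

The minimiser of Σwᵢ‖p−pᵢ‖² is the weighted centroid p* = (Σwᵢpᵢ)/(Σwᵢ).
Σwᵢ = 190.
Σwᵢxᵢ = 50·3 + 30·1 + 50·8 + 60·1 = 640.
Σwᵢyᵢ = 50·4 + 30·3 + 50·6 + 60·4 = 830.
x* = 640/190 = 3.37, y* = 830/190 = 4.37.

(3.37, 4.37)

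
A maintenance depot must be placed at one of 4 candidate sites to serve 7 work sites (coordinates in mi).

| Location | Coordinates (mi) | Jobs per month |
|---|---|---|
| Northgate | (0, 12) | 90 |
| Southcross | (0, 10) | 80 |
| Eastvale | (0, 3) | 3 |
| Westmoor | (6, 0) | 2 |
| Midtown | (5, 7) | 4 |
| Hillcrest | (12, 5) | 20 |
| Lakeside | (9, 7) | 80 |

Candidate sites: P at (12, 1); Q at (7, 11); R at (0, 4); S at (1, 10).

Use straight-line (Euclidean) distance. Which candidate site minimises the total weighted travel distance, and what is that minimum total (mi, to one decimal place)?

S, total 1270.0 mi

Total weighted distance at each candidate:
  P (12, 1): total = 3367.3
  Q (7, 11): total = 1787.9
  R (0, 4): total = 2240.5
  S (1, 10): total = 1270.0
Minimum is at S with total 1270.0 mi.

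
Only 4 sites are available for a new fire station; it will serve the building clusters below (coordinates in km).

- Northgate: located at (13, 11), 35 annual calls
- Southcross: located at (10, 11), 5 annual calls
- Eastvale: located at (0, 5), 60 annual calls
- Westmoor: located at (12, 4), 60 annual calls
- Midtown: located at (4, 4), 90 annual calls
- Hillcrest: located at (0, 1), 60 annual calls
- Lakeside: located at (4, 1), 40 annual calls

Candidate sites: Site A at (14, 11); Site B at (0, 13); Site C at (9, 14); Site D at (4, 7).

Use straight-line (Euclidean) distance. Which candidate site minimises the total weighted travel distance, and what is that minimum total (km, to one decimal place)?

Site D, total 2104.4 km

Total weighted distance at each candidate:
  Site A (14, 11): total = 4102.3
  Site B (0, 13): total = 4003.7
  Site C (9, 14): total = 4093.0
  Site D (4, 7): total = 2104.4
Minimum is at Site D with total 2104.4 km.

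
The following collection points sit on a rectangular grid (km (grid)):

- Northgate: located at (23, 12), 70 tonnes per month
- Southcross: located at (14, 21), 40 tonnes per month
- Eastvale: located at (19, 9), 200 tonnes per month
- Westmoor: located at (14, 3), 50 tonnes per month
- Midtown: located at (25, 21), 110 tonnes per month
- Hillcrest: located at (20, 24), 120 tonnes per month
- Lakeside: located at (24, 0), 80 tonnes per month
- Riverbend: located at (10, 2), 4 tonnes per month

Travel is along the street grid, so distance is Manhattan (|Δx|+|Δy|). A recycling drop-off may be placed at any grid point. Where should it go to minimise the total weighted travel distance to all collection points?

(20, 12)

Manhattan distance separates: Σwᵢ(|x−xᵢ|+|y−yᵢ|) = Σwᵢ|x−xᵢ| + Σwᵢ|y−yᵢ|, so x and y are optimised independently as 1-D weighted medians.
Total weight W = 674; half = 337.
x-coordinate, sorted with cumulative weight:
  x=10 (Riverbend, w=4) cum 4
  x=14 (Southcross, w=40) cum 44
  x=14 (Westmoor, w=50) cum 94
  x=19 (Eastvale, w=200) cum 294
  x=20 (Hillcrest, w=120) cum 414  ← median
  x=23 (Northgate, w=70) cum 484
  x=24 (Lakeside, w=80) cum 564
  x=25 (Midtown, w=110) cum 674
⇒ x* = 20
y-coordinate, sorted with cumulative weight:
  y=0 (Lakeside, w=80) cum 80
  y=2 (Riverbend, w=4) cum 84
  y=3 (Westmoor, w=50) cum 134
  y=9 (Eastvale, w=200) cum 334
  y=12 (Northgate, w=70) cum 404  ← median
  y=21 (Southcross, w=40) cum 444
  y=21 (Midtown, w=110) cum 554
  y=24 (Hillcrest, w=120) cum 674
⇒ y* = 12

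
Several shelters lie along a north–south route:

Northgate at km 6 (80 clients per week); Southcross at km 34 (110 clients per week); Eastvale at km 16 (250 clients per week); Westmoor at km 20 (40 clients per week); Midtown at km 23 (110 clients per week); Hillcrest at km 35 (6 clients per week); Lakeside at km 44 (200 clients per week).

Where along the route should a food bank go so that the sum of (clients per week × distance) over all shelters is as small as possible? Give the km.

x = 23

For a sum of weighted absolute distances on a line, the optimum is the weighted median (not the mean). Total weight W = 796; half-weight = 398.
Sort by position and accumulate weight:
  km 6 (Northgate, w=80) → cum 80
  km 16 (Eastvale, w=250) → cum 330
  km 20 (Westmoor, w=40) → cum 370
  km 23 (Midtown, w=110) → cum 480  ≥ 398 → median here
  km 34 (Southcross, w=110) → cum 590
  km 35 (Hillcrest, w=6) → cum 596
  km 44 (Lakeside, w=200) → cum 796
Optimal location: km 23.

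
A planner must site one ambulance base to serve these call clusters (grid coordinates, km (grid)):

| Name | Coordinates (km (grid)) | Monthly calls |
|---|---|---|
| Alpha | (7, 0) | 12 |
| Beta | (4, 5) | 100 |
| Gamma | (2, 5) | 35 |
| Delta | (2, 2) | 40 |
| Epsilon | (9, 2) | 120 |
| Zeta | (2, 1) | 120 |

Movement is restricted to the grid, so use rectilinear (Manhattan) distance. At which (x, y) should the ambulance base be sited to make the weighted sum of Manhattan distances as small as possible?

Manhattan distance separates: Σwᵢ(|x−xᵢ|+|y−yᵢ|) = Σwᵢ|x−xᵢ| + Σwᵢ|y−yᵢ|, so x and y are optimised independently as 1-D weighted medians.
Total weight W = 427; half = 213.5.
x-coordinate, sorted with cumulative weight:
  x=2 (Gamma, w=35) cum 35
  x=2 (Delta, w=40) cum 75
  x=2 (Zeta, w=120) cum 195
  x=4 (Beta, w=100) cum 295  ← median
  x=7 (Alpha, w=12) cum 307
  x=9 (Epsilon, w=120) cum 427
⇒ x* = 4
y-coordinate, sorted with cumulative weight:
  y=0 (Alpha, w=12) cum 12
  y=1 (Zeta, w=120) cum 132
  y=2 (Delta, w=40) cum 172
  y=2 (Epsilon, w=120) cum 292  ← median
  y=5 (Beta, w=100) cum 392
  y=5 (Gamma, w=35) cum 427
⇒ y* = 2

(4, 2)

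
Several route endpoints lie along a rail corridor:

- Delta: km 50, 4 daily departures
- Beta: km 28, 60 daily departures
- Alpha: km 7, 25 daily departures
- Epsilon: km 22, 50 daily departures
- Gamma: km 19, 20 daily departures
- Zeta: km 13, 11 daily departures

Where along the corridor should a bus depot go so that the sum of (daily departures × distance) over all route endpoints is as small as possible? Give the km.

x = 22

For a sum of weighted absolute distances on a line, the optimum is the weighted median (not the mean). Total weight W = 170; half-weight = 85.
Sort by position and accumulate weight:
  km 7 (Alpha, w=25) → cum 25
  km 13 (Zeta, w=11) → cum 36
  km 19 (Gamma, w=20) → cum 56
  km 22 (Epsilon, w=50) → cum 106  ≥ 85 → median here
  km 28 (Beta, w=60) → cum 166
  km 50 (Delta, w=4) → cum 170
Optimal location: km 22.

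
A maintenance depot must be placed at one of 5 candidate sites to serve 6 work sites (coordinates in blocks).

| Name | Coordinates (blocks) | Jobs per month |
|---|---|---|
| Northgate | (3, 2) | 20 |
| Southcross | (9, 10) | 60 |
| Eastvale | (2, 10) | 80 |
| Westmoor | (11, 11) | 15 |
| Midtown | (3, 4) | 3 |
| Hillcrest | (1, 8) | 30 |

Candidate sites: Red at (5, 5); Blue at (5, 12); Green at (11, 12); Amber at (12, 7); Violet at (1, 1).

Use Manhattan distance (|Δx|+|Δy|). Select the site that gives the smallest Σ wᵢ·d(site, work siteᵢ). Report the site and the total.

Total weighted distance at each candidate:
  Red (5, 5): total = 1679
  Blue (5, 12): total = 1375
  Green (11, 12): total = 1963
  Amber (12, 7): total = 2151
  Violet (1, 1): total = 2405
Minimum is at Blue with total 1375 blocks.

Blue, total 1375 blocks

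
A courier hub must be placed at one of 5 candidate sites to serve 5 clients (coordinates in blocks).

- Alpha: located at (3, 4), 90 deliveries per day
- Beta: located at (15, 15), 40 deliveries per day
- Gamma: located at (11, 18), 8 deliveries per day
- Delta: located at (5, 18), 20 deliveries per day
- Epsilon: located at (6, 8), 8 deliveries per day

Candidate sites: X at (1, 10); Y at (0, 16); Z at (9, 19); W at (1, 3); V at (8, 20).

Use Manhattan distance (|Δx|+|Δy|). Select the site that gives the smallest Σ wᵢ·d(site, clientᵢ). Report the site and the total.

X, total 1920 blocks

Total weighted distance at each candidate:
  X (1, 10): total = 1920
  Y (0, 16): total = 2346
  Z (9, 19): total = 2526
  W (1, 3): total = 1970
  V (8, 20): total = 2622
Minimum is at X with total 1920 blocks.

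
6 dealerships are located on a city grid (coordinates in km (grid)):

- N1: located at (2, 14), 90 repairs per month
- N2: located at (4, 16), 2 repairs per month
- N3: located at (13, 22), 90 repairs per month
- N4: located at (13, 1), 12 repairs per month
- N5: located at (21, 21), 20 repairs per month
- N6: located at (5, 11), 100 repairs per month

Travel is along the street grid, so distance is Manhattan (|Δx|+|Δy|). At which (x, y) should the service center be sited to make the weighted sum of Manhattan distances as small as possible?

(5, 14)

Manhattan distance separates: Σwᵢ(|x−xᵢ|+|y−yᵢ|) = Σwᵢ|x−xᵢ| + Σwᵢ|y−yᵢ|, so x and y are optimised independently as 1-D weighted medians.
Total weight W = 314; half = 157.
x-coordinate, sorted with cumulative weight:
  x=2 (N1, w=90) cum 90
  x=4 (N2, w=2) cum 92
  x=5 (N6, w=100) cum 192  ← median
  x=13 (N3, w=90) cum 282
  x=13 (N4, w=12) cum 294
  x=21 (N5, w=20) cum 314
⇒ x* = 5
y-coordinate, sorted with cumulative weight:
  y=1 (N4, w=12) cum 12
  y=11 (N6, w=100) cum 112
  y=14 (N1, w=90) cum 202  ← median
  y=16 (N2, w=2) cum 204
  y=21 (N5, w=20) cum 224
  y=22 (N3, w=90) cum 314
⇒ y* = 14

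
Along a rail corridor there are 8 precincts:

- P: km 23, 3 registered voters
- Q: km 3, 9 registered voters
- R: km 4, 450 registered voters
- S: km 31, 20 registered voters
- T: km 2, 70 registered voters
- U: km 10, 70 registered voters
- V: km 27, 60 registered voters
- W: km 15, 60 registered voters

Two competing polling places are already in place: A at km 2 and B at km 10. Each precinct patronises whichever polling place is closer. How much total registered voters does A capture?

529

The indifferent point is the midpoint (2+10)/2 = 6; precincts left of it (closer to A at 2) go to A, those right go to B.
  T at 2 (w=70) → A
  Q at 3 (w=9) → A
  R at 4 (w=450) → A
  U at 10 (w=70) → B
  W at 15 (w=60) → B
  P at 23 (w=3) → B
  V at 27 (w=60) → B
  S at 31 (w=20) → B
A captures 529; B captures 213.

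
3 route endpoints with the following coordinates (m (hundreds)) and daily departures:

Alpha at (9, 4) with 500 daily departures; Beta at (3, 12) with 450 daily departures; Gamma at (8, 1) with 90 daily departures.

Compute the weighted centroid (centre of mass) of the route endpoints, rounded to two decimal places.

The minimiser of Σwᵢ‖p−pᵢ‖² is the weighted centroid p* = (Σwᵢpᵢ)/(Σwᵢ).
Σwᵢ = 1040.
Σwᵢxᵢ = 500·9 + 450·3 + 90·8 = 6570.
Σwᵢyᵢ = 500·4 + 450·12 + 90·1 = 7490.
x* = 6570/1040 = 6.32, y* = 7490/1040 = 7.20.

(6.32, 7.20)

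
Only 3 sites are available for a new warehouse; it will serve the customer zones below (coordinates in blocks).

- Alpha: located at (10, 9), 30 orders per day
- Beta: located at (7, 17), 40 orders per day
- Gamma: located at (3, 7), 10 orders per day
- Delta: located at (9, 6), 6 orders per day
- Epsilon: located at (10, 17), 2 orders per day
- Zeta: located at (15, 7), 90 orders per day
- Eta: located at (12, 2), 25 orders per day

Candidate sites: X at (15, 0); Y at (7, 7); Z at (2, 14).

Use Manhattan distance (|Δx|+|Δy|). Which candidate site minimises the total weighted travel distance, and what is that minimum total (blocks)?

Y, total 1604 blocks

Total weighted distance at each candidate:
  X (15, 0): total = 2481
  Y (7, 7): total = 1604
  Z (2, 14): total = 3252
Minimum is at Y with total 1604 blocks.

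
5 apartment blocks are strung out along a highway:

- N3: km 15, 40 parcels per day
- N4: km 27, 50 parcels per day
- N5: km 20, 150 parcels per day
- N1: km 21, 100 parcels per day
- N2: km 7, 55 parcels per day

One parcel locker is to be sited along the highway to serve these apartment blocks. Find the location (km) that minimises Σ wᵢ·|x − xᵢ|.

x = 20

For a sum of weighted absolute distances on a line, the optimum is the weighted median (not the mean). Total weight W = 395; half-weight = 197.5.
Sort by position and accumulate weight:
  km 7 (N2, w=55) → cum 55
  km 15 (N3, w=40) → cum 95
  km 20 (N5, w=150) → cum 245  ≥ 197.5 → median here
  km 21 (N1, w=100) → cum 345
  km 27 (N4, w=50) → cum 395
Optimal location: km 20.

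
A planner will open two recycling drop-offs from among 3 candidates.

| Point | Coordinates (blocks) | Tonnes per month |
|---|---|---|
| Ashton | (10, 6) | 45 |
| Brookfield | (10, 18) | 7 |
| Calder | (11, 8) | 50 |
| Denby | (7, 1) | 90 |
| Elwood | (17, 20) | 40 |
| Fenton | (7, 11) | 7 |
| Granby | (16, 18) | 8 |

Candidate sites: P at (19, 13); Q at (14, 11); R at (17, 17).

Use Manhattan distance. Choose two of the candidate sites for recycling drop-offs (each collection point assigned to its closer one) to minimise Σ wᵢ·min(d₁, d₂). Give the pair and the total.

Evaluate every pair (each demand assigned to the nearer of the two):
  {Q, R}: total = 2476
  {P, Q}: total = 2785
  {P, R}: total = 3820
Best pair: {Q, R} with total 2476.

{Q, R}, total 2476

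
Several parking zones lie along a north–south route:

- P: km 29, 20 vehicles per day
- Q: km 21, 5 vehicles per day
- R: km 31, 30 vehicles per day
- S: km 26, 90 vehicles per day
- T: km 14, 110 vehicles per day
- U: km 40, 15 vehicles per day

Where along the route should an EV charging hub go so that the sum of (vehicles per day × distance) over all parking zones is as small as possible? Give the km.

x = 26

For a sum of weighted absolute distances on a line, the optimum is the weighted median (not the mean). Total weight W = 270; half-weight = 135.
Sort by position and accumulate weight:
  km 14 (T, w=110) → cum 110
  km 21 (Q, w=5) → cum 115
  km 26 (S, w=90) → cum 205  ≥ 135 → median here
  km 29 (P, w=20) → cum 225
  km 31 (R, w=30) → cum 255
  km 40 (U, w=15) → cum 270
Optimal location: km 26.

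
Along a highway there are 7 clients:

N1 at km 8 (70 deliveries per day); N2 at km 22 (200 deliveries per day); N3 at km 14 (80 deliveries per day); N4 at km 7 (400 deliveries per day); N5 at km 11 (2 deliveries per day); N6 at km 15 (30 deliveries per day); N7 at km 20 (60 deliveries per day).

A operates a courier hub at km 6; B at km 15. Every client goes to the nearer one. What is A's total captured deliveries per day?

470

The indifferent point is the midpoint (6+15)/2 = 10.5; clients left of it (closer to A at 6) go to A, those right go to B.
  N4 at 7 (w=400) → A
  N1 at 8 (w=70) → A
  N5 at 11 (w=2) → B
  N3 at 14 (w=80) → B
  N6 at 15 (w=30) → B
  N7 at 20 (w=60) → B
  N2 at 22 (w=200) → B
A captures 470; B captures 372.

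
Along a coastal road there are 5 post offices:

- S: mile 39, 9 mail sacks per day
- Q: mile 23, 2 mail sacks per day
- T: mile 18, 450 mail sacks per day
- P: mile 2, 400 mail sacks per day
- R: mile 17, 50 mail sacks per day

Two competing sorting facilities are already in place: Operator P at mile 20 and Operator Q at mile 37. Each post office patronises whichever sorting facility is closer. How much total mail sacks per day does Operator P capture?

902

The indifferent point is the midpoint (20+37)/2 = 28.5; post offices left of it (closer to Operator P at 20) go to Operator P, those right go to Operator Q.
  P at 2 (w=400) → Operator P
  R at 17 (w=50) → Operator P
  T at 18 (w=450) → Operator P
  Q at 23 (w=2) → Operator P
  S at 39 (w=9) → Operator Q
Operator P captures 902; Operator Q captures 9.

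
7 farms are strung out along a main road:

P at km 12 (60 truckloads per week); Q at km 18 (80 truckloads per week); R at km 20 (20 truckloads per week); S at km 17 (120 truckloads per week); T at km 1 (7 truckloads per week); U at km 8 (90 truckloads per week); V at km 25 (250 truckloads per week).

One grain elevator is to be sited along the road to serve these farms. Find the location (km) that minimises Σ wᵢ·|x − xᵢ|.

x = 18

For a sum of weighted absolute distances on a line, the optimum is the weighted median (not the mean). Total weight W = 627; half-weight = 313.5.
Sort by position and accumulate weight:
  km 1 (T, w=7) → cum 7
  km 8 (U, w=90) → cum 97
  km 12 (P, w=60) → cum 157
  km 17 (S, w=120) → cum 277
  km 18 (Q, w=80) → cum 357  ≥ 313.5 → median here
  km 20 (R, w=20) → cum 377
  km 25 (V, w=250) → cum 627
Optimal location: km 18.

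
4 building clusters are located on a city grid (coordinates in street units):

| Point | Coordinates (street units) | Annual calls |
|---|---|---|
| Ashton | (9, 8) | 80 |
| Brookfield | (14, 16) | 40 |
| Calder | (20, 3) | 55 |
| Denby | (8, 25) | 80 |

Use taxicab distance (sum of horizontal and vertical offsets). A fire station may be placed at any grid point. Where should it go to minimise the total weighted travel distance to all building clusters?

Manhattan distance separates: Σwᵢ(|x−xᵢ|+|y−yᵢ|) = Σwᵢ|x−xᵢ| + Σwᵢ|y−yᵢ|, so x and y are optimised independently as 1-D weighted medians.
Total weight W = 255; half = 127.5.
x-coordinate, sorted with cumulative weight:
  x=8 (Denby, w=80) cum 80
  x=9 (Ashton, w=80) cum 160  ← median
  x=14 (Brookfield, w=40) cum 200
  x=20 (Calder, w=55) cum 255
⇒ x* = 9
y-coordinate, sorted with cumulative weight:
  y=3 (Calder, w=55) cum 55
  y=8 (Ashton, w=80) cum 135  ← median
  y=16 (Brookfield, w=40) cum 175
  y=25 (Denby, w=80) cum 255
⇒ y* = 8

(9, 8)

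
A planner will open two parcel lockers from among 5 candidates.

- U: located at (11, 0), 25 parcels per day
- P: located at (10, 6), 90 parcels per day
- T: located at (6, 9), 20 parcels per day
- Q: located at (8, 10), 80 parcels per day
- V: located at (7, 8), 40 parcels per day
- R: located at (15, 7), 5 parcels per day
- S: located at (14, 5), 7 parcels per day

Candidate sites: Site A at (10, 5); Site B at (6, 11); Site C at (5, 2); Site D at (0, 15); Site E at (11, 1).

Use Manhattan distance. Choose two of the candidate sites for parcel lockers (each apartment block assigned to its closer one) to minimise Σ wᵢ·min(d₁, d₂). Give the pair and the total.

{Site A, Site B}, total 743

Evaluate every pair (each demand assigned to the nearer of the two):
  {Site A, Site B}: total = 743
  {Site B, Site E}: total = 1104
  {Site A, Site E}: total = 1138
  {Site A, Site C}: total = 1263
  {Site A, Site D}: total = 1263
  {Site B, Site C}: total = 1599
  {Site B, Site D}: total = 1813
  {Site C, Site E}: total = 2024
  {Site D, Site E}: total = 2304
  {Site C, Site D}: total = 2529
Best pair: {Site A, Site B} with total 743.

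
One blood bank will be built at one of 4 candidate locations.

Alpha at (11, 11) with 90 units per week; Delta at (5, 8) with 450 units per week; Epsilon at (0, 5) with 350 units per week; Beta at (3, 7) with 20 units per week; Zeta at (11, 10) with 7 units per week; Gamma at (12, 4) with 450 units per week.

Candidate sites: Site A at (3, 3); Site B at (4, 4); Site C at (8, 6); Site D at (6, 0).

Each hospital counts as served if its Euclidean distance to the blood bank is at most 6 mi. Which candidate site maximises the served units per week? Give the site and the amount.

Coverage radius r = 6 mi; a point is covered iff (Δx)²+(Δy)² ≤ 6² = 36.
  Site A (3, 3): covers {Delta, Epsilon, Beta} → 820
  Site B (4, 4): covers {Delta, Epsilon, Beta} → 820
  Site C (8, 6): covers {Alpha, Delta, Beta, Zeta, Gamma} → 1017
  Site D (6, 0): covers {none} → 0
Maximum coverage at Site C: 1017 units per week.

Site C, covering 1017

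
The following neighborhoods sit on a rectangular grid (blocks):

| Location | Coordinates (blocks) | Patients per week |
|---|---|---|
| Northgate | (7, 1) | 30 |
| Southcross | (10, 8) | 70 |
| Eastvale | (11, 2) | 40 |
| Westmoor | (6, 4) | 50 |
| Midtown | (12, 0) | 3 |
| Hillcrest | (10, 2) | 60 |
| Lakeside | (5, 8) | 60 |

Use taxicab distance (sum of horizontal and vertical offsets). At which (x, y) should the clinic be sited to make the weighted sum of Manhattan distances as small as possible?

(10, 4)

Manhattan distance separates: Σwᵢ(|x−xᵢ|+|y−yᵢ|) = Σwᵢ|x−xᵢ| + Σwᵢ|y−yᵢ|, so x and y are optimised independently as 1-D weighted medians.
Total weight W = 313; half = 156.5.
x-coordinate, sorted with cumulative weight:
  x=5 (Lakeside, w=60) cum 60
  x=6 (Westmoor, w=50) cum 110
  x=7 (Northgate, w=30) cum 140
  x=10 (Southcross, w=70) cum 210  ← median
  x=10 (Hillcrest, w=60) cum 270
  x=11 (Eastvale, w=40) cum 310
  x=12 (Midtown, w=3) cum 313
⇒ x* = 10
y-coordinate, sorted with cumulative weight:
  y=0 (Midtown, w=3) cum 3
  y=1 (Northgate, w=30) cum 33
  y=2 (Eastvale, w=40) cum 73
  y=2 (Hillcrest, w=60) cum 133
  y=4 (Westmoor, w=50) cum 183  ← median
  y=8 (Southcross, w=70) cum 253
  y=8 (Lakeside, w=60) cum 313
⇒ y* = 4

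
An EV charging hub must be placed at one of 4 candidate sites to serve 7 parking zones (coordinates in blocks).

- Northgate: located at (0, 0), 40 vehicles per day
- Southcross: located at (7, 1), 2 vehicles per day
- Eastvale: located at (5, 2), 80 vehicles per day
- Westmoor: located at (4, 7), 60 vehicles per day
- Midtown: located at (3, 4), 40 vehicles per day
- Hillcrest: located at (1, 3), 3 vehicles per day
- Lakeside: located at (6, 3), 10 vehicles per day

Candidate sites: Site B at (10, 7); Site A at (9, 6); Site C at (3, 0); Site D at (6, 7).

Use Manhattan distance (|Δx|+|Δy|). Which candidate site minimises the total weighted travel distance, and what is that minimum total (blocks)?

Total weighted distance at each candidate:
  Site B (10, 7): total = 2377
  Site A (9, 6): total = 2027
  Site C (3, 0): total = 1165
  Site D (6, 7): total = 1441
Minimum is at Site C with total 1165 blocks.

Site C, total 1165 blocks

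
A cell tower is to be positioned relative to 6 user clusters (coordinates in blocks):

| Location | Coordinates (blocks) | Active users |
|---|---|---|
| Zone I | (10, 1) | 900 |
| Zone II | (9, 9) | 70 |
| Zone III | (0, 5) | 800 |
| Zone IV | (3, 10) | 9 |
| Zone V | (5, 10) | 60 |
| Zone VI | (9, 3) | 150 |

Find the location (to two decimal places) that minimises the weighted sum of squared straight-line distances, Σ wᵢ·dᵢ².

(5.68, 3.35)

The minimiser of Σwᵢ‖p−pᵢ‖² is the weighted centroid p* = (Σwᵢpᵢ)/(Σwᵢ).
Σwᵢ = 1989.
Σwᵢxᵢ = 900·10 + 70·9 + 800·0 + 9·3 + 60·5 + 150·9 = 11307.
Σwᵢyᵢ = 900·1 + 70·9 + 800·5 + 9·10 + 60·10 + 150·3 = 6670.
x* = 11307/1989 = 5.68, y* = 6670/1989 = 3.35.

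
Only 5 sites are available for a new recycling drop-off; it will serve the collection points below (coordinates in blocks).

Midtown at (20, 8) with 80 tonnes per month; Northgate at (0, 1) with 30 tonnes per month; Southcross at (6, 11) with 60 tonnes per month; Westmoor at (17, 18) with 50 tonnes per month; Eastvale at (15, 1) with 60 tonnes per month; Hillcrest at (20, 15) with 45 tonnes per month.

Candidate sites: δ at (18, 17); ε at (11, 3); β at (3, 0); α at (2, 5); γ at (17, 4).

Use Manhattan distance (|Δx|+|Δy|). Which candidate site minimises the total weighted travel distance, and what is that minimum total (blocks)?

γ, total 3870 blocks

Total weighted distance at each candidate:
  δ (18, 17): total = 4400
  ε (11, 3): total = 4645
  β (3, 0): total = 6780
  α (2, 5): total = 6140
  γ (17, 4): total = 3870
Minimum is at γ with total 3870 blocks.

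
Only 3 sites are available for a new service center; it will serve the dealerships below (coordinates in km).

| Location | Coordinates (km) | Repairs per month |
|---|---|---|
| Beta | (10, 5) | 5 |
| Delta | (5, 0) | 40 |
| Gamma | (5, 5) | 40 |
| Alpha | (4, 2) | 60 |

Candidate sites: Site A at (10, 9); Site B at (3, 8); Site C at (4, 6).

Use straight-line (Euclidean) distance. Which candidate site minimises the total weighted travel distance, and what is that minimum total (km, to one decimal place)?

Site C, total 570.3 km

Total weighted distance at each candidate:
  Site A (10, 9): total = 1241.1
  Site B (3, 8): total = 877.1
  Site C (4, 6): total = 570.3
Minimum is at Site C with total 570.3 km.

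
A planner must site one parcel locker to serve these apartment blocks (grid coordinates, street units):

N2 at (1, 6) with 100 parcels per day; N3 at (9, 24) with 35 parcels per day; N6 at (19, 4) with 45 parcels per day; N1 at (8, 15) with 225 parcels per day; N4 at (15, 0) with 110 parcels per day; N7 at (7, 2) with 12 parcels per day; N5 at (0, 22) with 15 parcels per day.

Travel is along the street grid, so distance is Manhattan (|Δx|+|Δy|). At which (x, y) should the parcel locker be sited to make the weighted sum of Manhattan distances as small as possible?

Manhattan distance separates: Σwᵢ(|x−xᵢ|+|y−yᵢ|) = Σwᵢ|x−xᵢ| + Σwᵢ|y−yᵢ|, so x and y are optimised independently as 1-D weighted medians.
Total weight W = 542; half = 271.
x-coordinate, sorted with cumulative weight:
  x=0 (N5, w=15) cum 15
  x=1 (N2, w=100) cum 115
  x=7 (N7, w=12) cum 127
  x=8 (N1, w=225) cum 352  ← median
  x=9 (N3, w=35) cum 387
  x=15 (N4, w=110) cum 497
  x=19 (N6, w=45) cum 542
⇒ x* = 8
y-coordinate, sorted with cumulative weight:
  y=0 (N4, w=110) cum 110
  y=2 (N7, w=12) cum 122
  y=4 (N6, w=45) cum 167
  y=6 (N2, w=100) cum 267
  y=15 (N1, w=225) cum 492  ← median
  y=22 (N5, w=15) cum 507
  y=24 (N3, w=35) cum 542
⇒ y* = 15

(8, 15)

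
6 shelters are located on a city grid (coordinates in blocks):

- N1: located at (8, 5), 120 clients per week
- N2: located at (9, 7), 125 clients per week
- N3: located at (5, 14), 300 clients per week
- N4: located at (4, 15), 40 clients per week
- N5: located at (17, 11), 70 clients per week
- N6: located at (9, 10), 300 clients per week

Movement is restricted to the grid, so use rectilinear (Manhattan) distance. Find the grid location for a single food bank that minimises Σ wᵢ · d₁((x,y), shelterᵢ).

Manhattan distance separates: Σwᵢ(|x−xᵢ|+|y−yᵢ|) = Σwᵢ|x−xᵢ| + Σwᵢ|y−yᵢ|, so x and y are optimised independently as 1-D weighted medians.
Total weight W = 955; half = 477.5.
x-coordinate, sorted with cumulative weight:
  x=4 (N4, w=40) cum 40
  x=5 (N3, w=300) cum 340
  x=8 (N1, w=120) cum 460
  x=9 (N2, w=125) cum 585  ← median
  x=9 (N6, w=300) cum 885
  x=17 (N5, w=70) cum 955
⇒ x* = 9
y-coordinate, sorted with cumulative weight:
  y=5 (N1, w=120) cum 120
  y=7 (N2, w=125) cum 245
  y=10 (N6, w=300) cum 545  ← median
  y=11 (N5, w=70) cum 615
  y=14 (N3, w=300) cum 915
  y=15 (N4, w=40) cum 955
⇒ y* = 10

(9, 10)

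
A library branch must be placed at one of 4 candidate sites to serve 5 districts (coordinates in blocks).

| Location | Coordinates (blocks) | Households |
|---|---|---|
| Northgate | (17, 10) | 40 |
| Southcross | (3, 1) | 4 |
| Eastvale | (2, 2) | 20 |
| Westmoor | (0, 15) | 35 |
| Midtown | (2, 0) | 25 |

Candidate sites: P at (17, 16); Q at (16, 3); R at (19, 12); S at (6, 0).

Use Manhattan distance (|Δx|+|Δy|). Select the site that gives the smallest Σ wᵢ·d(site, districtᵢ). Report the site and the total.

Total weighted distance at each candidate:
  P (17, 16): total = 2341
  Q (16, 3): total = 2085
  R (19, 12): total = 2303
  S (6, 0): total = 1811
Minimum is at S with total 1811 blocks.

S, total 1811 blocks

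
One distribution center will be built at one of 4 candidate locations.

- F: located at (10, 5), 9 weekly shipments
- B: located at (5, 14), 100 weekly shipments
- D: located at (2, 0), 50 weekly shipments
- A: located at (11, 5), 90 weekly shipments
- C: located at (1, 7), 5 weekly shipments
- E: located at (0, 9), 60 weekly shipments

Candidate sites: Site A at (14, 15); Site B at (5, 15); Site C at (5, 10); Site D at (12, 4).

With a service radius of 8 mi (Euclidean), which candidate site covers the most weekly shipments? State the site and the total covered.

Coverage radius r = 8 mi; a point is covered iff (Δx)²+(Δy)² ≤ 8² = 64.
  Site A (14, 15): covers {none} → 0
  Site B (5, 15): covers {B, E} → 160
  Site C (5, 10): covers {F, B, A, C, E} → 264
  Site D (12, 4): covers {F, A} → 99
Maximum coverage at Site C: 264 weekly shipments.

Site C, covering 264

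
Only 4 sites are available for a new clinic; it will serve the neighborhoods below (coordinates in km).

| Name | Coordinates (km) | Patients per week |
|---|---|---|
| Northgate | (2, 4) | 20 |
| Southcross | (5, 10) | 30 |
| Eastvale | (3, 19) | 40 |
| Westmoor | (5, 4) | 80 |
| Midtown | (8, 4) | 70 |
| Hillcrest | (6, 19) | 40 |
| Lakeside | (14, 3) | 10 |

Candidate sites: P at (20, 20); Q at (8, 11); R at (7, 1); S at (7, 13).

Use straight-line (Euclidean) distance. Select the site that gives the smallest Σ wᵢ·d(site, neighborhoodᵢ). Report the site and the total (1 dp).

Q, total 2185.7 km

Total weighted distance at each candidate:
  P (20, 20): total = 5599.9
  Q (8, 11): total = 2185.7
  R (7, 1): total = 2434.5
  S (7, 13): total = 2339.3
Minimum is at Q with total 2185.7 km.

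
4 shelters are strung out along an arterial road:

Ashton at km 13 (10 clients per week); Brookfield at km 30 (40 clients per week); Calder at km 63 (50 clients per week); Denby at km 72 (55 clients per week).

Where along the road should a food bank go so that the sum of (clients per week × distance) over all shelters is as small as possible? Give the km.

For a sum of weighted absolute distances on a line, the optimum is the weighted median (not the mean). Total weight W = 155; half-weight = 77.5.
Sort by position and accumulate weight:
  km 13 (Ashton, w=10) → cum 10
  km 30 (Brookfield, w=40) → cum 50
  km 63 (Calder, w=50) → cum 100  ≥ 77.5 → median here
  km 72 (Denby, w=55) → cum 155
Optimal location: km 63.

x = 63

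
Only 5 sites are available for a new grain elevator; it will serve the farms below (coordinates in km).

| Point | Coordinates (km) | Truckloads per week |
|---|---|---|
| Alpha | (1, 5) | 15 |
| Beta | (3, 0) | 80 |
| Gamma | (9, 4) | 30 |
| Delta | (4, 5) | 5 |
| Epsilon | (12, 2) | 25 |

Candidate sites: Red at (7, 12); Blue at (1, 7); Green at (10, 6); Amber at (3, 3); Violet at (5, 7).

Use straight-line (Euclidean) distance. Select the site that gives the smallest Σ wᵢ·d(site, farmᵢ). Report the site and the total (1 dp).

Total weighted distance at each candidate:
  Red (7, 12): total = 1715.2
  Blue (1, 7): total = 1188.8
  Green (10, 6): total = 1082.7
  Amber (3, 3): total = 702.5
  Violet (5, 7): total = 1025.7
Minimum is at Amber with total 702.5 km.

Amber, total 702.5 km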